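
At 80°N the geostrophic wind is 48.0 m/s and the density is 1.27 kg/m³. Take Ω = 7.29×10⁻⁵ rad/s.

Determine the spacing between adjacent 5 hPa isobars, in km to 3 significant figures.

57.1 km

Coriolis parameter at 80°N:
f = 2Ω sin φ = 2 × 7.29×10⁻⁵ × sin 80° = 1.44×10⁻⁴ s⁻¹
Geostrophic balance rearranged: |∂P/∂n| = f ρ V_g
|∂P/∂n| = 1.44×10⁻⁴ × 1.27 × 48.0 = 8.75×10⁻³ Pa/m
Isobar spacing: Δn = ΔP/|∂P/∂n| = 500 Pa / 8.75×10⁻³ Pa/m = 57124 m ≈ 57.1 km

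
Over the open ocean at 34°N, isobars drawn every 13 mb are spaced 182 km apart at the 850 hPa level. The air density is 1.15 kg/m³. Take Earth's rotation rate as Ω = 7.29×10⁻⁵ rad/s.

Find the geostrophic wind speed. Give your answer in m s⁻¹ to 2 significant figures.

76 m s⁻¹

Coriolis parameter at 34°N:
f = 2Ω sin φ = 2 × 7.29×10⁻⁵ × sin 34° = 8.15×10⁻⁵ s⁻¹
Pressure gradient: |∂P/∂n| = 1300 Pa / 182000 m = 7.14×10⁻³ Pa/m
Geostrophic balance (pressure-gradient force = Coriolis force):
V_g = (1/(fρ)) |∂P/∂n| = 7.14×10⁻³ / (8.15×10⁻⁵ × 1.15) = 76.2 m/s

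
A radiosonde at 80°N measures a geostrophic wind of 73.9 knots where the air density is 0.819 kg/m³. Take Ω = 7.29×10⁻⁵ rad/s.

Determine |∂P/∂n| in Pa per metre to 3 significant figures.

4.47×10⁻³ Pa/m

Coriolis parameter at 80°N:
f = 2Ω sin φ = 2 × 7.29×10⁻⁵ × sin 80° = 1.44×10⁻⁴ s⁻¹
Wind speed in SI: 73.9 knots = 38.0 m/s
Geostrophic balance rearranged: |∂P/∂n| = f ρ V_g
|∂P/∂n| = 1.44×10⁻⁴ × 0.819 × 38.0 = 4.47×10⁻³ Pa/m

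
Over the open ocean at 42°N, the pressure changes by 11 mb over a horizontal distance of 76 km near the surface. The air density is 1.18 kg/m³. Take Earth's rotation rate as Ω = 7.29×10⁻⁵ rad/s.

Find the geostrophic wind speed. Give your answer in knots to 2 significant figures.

Coriolis parameter at 42°N:
f = 2Ω sin φ = 2 × 7.29×10⁻⁵ × sin 42° = 9.76×10⁻⁵ s⁻¹
Pressure gradient: |∂P/∂n| = 1100 Pa / 76000 m = 1.45×10⁻² Pa/m
Geostrophic balance (pressure-gradient force = Coriolis force):
V_g = (1/(fρ)) |∂P/∂n| = 1.45×10⁻² / (9.76×10⁻⁵ × 1.18) = 126 m/s
Converting: 126 m/s × 1.944 = 240 knots

240 knots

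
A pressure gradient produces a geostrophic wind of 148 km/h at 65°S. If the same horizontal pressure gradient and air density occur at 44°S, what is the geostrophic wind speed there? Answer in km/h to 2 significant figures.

190 km/h

With the same pressure gradient and density, V_g ∝ 1/f ∝ 1/sin φ.
V₂ = V₁ · sin φ₁ / sin φ₂ = 148 × sin 65° / sin 44°
V₂ = 148 × 0.9063/0.6947 = 190 km/h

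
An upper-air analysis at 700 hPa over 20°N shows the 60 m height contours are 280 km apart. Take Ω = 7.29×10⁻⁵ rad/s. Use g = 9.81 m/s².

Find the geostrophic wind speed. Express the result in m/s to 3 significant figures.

42.2 m/s

Coriolis parameter at 20°N:
f = 2Ω sin φ = 2 × 7.29×10⁻⁵ × sin 20° = 4.99×10⁻⁵ s⁻¹
Height gradient: |∂Z/∂n| = 60 m / 280000 m = 2.14×10⁻⁴
On a pressure surface, geostrophic balance gives V_g = (g/f)|∂Z/∂n|:
V_g = 9.81 × 2.14×10⁻⁴ / 4.99×10⁻⁵ = 42.2 m/s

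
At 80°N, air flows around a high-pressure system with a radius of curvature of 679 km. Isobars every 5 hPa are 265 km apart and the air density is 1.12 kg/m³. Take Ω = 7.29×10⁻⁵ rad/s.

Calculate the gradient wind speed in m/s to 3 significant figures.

13.6 m/s

Coriolis parameter at 80°N:
f = 2Ω sin φ = 2 × 7.29×10⁻⁵ × sin 80° = 1.44×10⁻⁴ s⁻¹
Pressure gradient: |∂P/∂n| = 500 Pa / 265000 m = 1.89×10⁻³ Pa/m
Geostrophic speed: V_g = |∂P/∂n|/(fρ) = 1.89×10⁻³/(1.44×10⁻⁴ × 1.12) = 11.7 m/s
Around a high, pressure-gradient force acts outward with centrifugal, so Coriolis balances both:
fV = (1/ρ)|∂P/∂n| + V²/R  →  V² − fR·V + fR·V_g = 0
With fR = 1.44×10⁻⁴ × 679×10³ m = 97.5 m/s:
V = [fR − √((fR)² − 4 fR V_g)]/2 = [97.5 − √(97.5² − 4×97.5×11.7)]/2 = 13.6 m/s
Supergeostrophic (V > V_g = 11.7 m/s), as expected around a high.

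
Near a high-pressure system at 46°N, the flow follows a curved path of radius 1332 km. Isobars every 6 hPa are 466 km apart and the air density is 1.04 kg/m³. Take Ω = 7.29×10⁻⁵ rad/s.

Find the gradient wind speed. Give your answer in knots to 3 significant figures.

25.3 knots

Coriolis parameter at 46°N:
f = 2Ω sin φ = 2 × 7.29×10⁻⁵ × sin 46° = 1.05×10⁻⁴ s⁻¹
Pressure gradient: |∂P/∂n| = 600 Pa / 466000 m = 1.29×10⁻³ Pa/m
Geostrophic speed: V_g = |∂P/∂n|/(fρ) = 1.29×10⁻³/(1.05×10⁻⁴ × 1.04) = 11.8 m/s
Around a high, pressure-gradient force acts outward with centrifugal, so Coriolis balances both:
fV = (1/ρ)|∂P/∂n| + V²/R  →  V² − fR·V + fR·V_g = 0
With fR = 1.05×10⁻⁴ × 1332×10³ m = 140 m/s:
V = [fR − √((fR)² − 4 fR V_g)]/2 = [140 − √(140² − 4×140×11.8)]/2 = 13 m/s
Supergeostrophic (V > V_g = 11.8 m/s), as expected around a high.
Converting: 13 m/s × 1.944 = 25.3 knots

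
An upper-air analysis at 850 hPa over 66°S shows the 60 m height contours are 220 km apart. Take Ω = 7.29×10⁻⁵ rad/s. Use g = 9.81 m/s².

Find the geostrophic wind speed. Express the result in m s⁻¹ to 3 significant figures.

20.1 m s⁻¹

Coriolis parameter at 66°S:
f = 2Ω sin φ = 2 × 7.29×10⁻⁵ × sin 66° = 1.33×10⁻⁴ s⁻¹
Height gradient: |∂Z/∂n| = 60 m / 220000 m = 2.73×10⁻⁴
On a pressure surface, geostrophic balance gives V_g = (g/f)|∂Z/∂n|:
V_g = 9.81 × 2.73×10⁻⁴ / 1.33×10⁻⁴ = 20.1 m/s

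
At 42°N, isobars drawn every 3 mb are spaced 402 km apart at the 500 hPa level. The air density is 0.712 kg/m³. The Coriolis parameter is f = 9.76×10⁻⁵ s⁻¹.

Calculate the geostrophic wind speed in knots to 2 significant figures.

Pressure gradient: |∂P/∂n| = 300 Pa / 402000 m = 7.46×10⁻⁴ Pa/m
Geostrophic balance (pressure-gradient force = Coriolis force):
V_g = (1/(fρ)) |∂P/∂n| = 7.46×10⁻⁴ / (9.76×10⁻⁵ × 0.712) = 10.7 m/s
Converting: 10.7 m/s × 1.944 = 21 knots

21 knots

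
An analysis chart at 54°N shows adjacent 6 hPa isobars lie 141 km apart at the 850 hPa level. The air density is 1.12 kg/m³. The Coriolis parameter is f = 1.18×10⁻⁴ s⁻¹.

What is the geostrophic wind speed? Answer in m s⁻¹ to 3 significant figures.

32.2 m s⁻¹

Pressure gradient: |∂P/∂n| = 600 Pa / 141000 m = 4.26×10⁻³ Pa/m
Geostrophic balance (pressure-gradient force = Coriolis force):
V_g = (1/(fρ)) |∂P/∂n| = 4.26×10⁻³ / (1.18×10⁻⁴ × 1.12) = 32.2 m/s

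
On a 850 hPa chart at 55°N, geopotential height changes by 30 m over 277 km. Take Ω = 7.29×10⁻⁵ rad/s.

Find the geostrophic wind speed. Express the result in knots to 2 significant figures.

17 knots

Coriolis parameter at 55°N:
f = 2Ω sin φ = 2 × 7.29×10⁻⁵ × sin 55° = 1.19×10⁻⁴ s⁻¹
Height gradient: |∂Z/∂n| = 30 m / 277000 m = 1.08×10⁻⁴
On a pressure surface, geostrophic balance gives V_g = (g/f)|∂Z/∂n|:
V_g = 9.81 × 1.08×10⁻⁴ / 1.19×10⁻⁴ = 8.90 m/s
Converting: 8.90 m/s × 1.944 = 17 knots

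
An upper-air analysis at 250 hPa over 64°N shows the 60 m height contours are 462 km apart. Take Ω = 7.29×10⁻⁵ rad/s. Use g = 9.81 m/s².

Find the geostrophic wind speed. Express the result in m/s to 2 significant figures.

Coriolis parameter at 64°N:
f = 2Ω sin φ = 2 × 7.29×10⁻⁵ × sin 64° = 1.31×10⁻⁴ s⁻¹
Height gradient: |∂Z/∂n| = 60 m / 462000 m = 1.30×10⁻⁴
On a pressure surface, geostrophic balance gives V_g = (g/f)|∂Z/∂n|:
V_g = 9.81 × 1.30×10⁻⁴ / 1.31×10⁻⁴ = 9.72 m/s

9.7 m/s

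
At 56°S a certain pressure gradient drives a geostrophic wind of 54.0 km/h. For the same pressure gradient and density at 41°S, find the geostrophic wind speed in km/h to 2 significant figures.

With the same pressure gradient and density, V_g ∝ 1/f ∝ 1/sin φ.
V₂ = V₁ · sin φ₁ / sin φ₂ = 54.0 × sin 56° / sin 41°
V₂ = 54.0 × 0.8290/0.6561 = 68 km/h

68 km/h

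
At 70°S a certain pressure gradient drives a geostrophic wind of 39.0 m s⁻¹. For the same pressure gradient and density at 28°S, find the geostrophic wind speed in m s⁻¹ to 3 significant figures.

78.1 m s⁻¹

With the same pressure gradient and density, V_g ∝ 1/f ∝ 1/sin φ.
V₂ = V₁ · sin φ₁ / sin φ₂ = 39.0 × sin 70° / sin 28°
V₂ = 39.0 × 0.9397/0.4695 = 78.1 m s⁻¹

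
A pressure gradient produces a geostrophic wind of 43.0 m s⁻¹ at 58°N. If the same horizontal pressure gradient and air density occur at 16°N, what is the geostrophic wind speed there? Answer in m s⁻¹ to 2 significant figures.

130 m s⁻¹

With the same pressure gradient and density, V_g ∝ 1/f ∝ 1/sin φ.
V₂ = V₁ · sin φ₁ / sin φ₂ = 43.0 × sin 58° / sin 16°
V₂ = 43.0 × 0.8480/0.2756 = 130 m s⁻¹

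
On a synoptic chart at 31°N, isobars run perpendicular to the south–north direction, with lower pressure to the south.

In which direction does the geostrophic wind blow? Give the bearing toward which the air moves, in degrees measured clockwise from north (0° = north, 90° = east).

270°

The pressure-gradient force points toward the south (bearing 180°).
Geostrophic balance: in the Northern Hemisphere the Coriolis force deflects motion to the right, so the geostrophic wind blows 90° to the right of the pressure-gradient force (low pressure on the left).
Rotating 180° by 90° clockwise gives 270° — the wind blows toward the west.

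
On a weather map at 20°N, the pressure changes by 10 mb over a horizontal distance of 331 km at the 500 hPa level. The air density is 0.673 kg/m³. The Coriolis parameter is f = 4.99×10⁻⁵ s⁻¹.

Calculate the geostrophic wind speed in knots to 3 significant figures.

175 knots

Pressure gradient: |∂P/∂n| = 1000 Pa / 331000 m = 3.02×10⁻³ Pa/m
Geostrophic balance (pressure-gradient force = Coriolis force):
V_g = (1/(fρ)) |∂P/∂n| = 3.02×10⁻³ / (4.99×10⁻⁵ × 0.673) = 90.0 m/s
Converting: 90.0 m/s × 1.944 = 175 knots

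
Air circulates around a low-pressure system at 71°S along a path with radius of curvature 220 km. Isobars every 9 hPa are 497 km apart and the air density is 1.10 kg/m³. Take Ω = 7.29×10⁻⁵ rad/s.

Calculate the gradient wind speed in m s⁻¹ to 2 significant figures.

Coriolis parameter at 71°S:
f = 2Ω sin φ = 2 × 7.29×10⁻⁵ × sin 71° = 1.38×10⁻⁴ s⁻¹
Pressure gradient: |∂P/∂n| = 900 Pa / 497000 m = 1.81×10⁻³ Pa/m
Geostrophic speed: V_g = |∂P/∂n|/(fρ) = 1.81×10⁻³/(1.38×10⁻⁴ × 1.10) = 11.9 m/s
Around a low, centrifugal force acts outward with Coriolis, so pressure-gradient force balances both:
(1/ρ)|∂P/∂n| = fV + V²/R  →  V² + fR·V − fR·V_g = 0
With fR = 1.38×10⁻⁴ × 220×10³ m = 30.3 m/s:
V = [−fR + √((fR)² + 4 fR V_g)]/2 = [−30.3 + √(30.3² + 4×30.3×11.9)]/2 = 9.17 m/s
Subgeostrophic (V < V_g = 11.9 m/s), as expected around a low.

9.2 m s⁻¹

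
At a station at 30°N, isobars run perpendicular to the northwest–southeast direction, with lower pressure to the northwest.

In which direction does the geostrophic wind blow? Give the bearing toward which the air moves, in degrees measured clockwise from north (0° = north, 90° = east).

The pressure-gradient force points toward the northwest (bearing 315°).
Geostrophic balance: in the Northern Hemisphere the Coriolis force deflects motion to the right, so the geostrophic wind blows 90° to the right of the pressure-gradient force (low pressure on the left).
Rotating 315° by 90° clockwise gives 045° — the wind blows toward the northeast.

045°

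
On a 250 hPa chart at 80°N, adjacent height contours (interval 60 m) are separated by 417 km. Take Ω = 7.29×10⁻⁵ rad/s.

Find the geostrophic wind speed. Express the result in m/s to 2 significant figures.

9.8 m/s

Coriolis parameter at 80°N:
f = 2Ω sin φ = 2 × 7.29×10⁻⁵ × sin 80° = 1.44×10⁻⁴ s⁻¹
Height gradient: |∂Z/∂n| = 60 m / 417000 m = 1.44×10⁻⁴
On a pressure surface, geostrophic balance gives V_g = (g/f)|∂Z/∂n|:
V_g = 9.81 × 1.44×10⁻⁴ / 1.44×10⁻⁴ = 9.83 m/s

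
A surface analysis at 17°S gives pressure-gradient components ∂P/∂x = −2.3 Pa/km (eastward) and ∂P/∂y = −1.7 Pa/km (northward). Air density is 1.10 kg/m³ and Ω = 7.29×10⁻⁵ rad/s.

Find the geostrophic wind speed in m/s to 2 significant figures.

Coriolis parameter at 17°S:
f = 2Ω sin φ = 2 × 7.29×10⁻⁵ × sin 17° = 4.26×10⁻⁵ s⁻¹
In the Southern Hemisphere f is negative: f = −4.26×10⁻⁵ s⁻¹.
Component geostrophic relations (x east, y north):
u_g = −(1/(fρ)) ∂P/∂y,  v_g = (1/(fρ)) ∂P/∂x
u_g = −(−1.7×10⁻³)/(−4.26×10⁻⁵ × 1.10) = −36.3 m/s;  v_g = (−2.3×10⁻³)/(−4.26×10⁻⁵ × 1.10) = 49.1 m/s
|V_g| = √(u_g² + v_g²) = 61.0 m/s

61 m/s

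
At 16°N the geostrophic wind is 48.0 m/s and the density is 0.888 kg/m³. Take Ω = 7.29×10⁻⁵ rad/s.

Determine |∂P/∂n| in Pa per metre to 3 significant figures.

1.71×10⁻³ Pa/m

Coriolis parameter at 16°N:
f = 2Ω sin φ = 2 × 7.29×10⁻⁵ × sin 16° = 4.02×10⁻⁵ s⁻¹
Geostrophic balance rearranged: |∂P/∂n| = f ρ V_g
|∂P/∂n| = 4.02×10⁻⁵ × 0.888 × 48.0 = 1.71×10⁻³ Pa/m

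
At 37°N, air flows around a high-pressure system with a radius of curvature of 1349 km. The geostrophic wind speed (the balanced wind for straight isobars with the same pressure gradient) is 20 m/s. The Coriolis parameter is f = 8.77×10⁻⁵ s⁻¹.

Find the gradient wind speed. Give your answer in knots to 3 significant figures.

Around a high, pressure-gradient force acts outward with centrifugal, so Coriolis balances both:
fV = (1/ρ)|∂P/∂n| + V²/R  →  V² − fR·V + fR·V_g = 0
With fR = 8.77×10⁻⁵ × 1349×10³ m = 118 m/s:
V = [fR − √((fR)² − 4 fR V_g)]/2 = [118 − √(118² − 4×118×20)]/2 = 25.5 m/s
Supergeostrophic (V > V_g = 20 m/s), as expected around a high.
Converting: 25.5 m/s × 1.944 = 49.6 knots

49.6 knots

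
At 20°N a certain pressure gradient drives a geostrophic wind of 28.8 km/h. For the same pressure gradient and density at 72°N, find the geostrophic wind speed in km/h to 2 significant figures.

With the same pressure gradient and density, V_g ∝ 1/f ∝ 1/sin φ.
V₂ = V₁ · sin φ₁ / sin φ₂ = 28.8 × sin 20° / sin 72°
V₂ = 28.8 × 0.3420/0.9511 = 10 km/h

10 km/h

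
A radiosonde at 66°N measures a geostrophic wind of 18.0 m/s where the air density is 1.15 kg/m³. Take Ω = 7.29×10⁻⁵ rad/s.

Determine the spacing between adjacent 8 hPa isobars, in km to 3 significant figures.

Coriolis parameter at 66°N:
f = 2Ω sin φ = 2 × 7.29×10⁻⁵ × sin 66° = 1.33×10⁻⁴ s⁻¹
Geostrophic balance rearranged: |∂P/∂n| = f ρ V_g
|∂P/∂n| = 1.33×10⁻⁴ × 1.15 × 18.0 = 2.76×10⁻³ Pa/m
Isobar spacing: Δn = ΔP/|∂P/∂n| = 800 Pa / 2.76×10⁻³ Pa/m = 290156 m ≈ 290 km

290 km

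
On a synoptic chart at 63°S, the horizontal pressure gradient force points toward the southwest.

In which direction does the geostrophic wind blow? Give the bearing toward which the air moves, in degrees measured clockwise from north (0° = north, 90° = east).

135°

The pressure-gradient force points toward the southwest (bearing 225°).
Geostrophic balance: in the Southern Hemisphere the Coriolis force deflects motion to the left, so the geostrophic wind blows 90° to the left of the pressure-gradient force (low pressure on the right).
Rotating 225° by 90° counterclockwise gives 135° — the wind blows toward the southeast.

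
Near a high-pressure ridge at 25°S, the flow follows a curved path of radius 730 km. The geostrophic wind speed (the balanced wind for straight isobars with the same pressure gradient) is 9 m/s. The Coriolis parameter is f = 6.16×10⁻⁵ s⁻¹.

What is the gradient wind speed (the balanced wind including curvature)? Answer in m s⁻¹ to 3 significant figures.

12.4 m s⁻¹

Around a high, pressure-gradient force acts outward with centrifugal, so Coriolis balances both:
fV = (1/ρ)|∂P/∂n| + V²/R  →  V² − fR·V + fR·V_g = 0
With fR = 6.16×10⁻⁵ × 730×10³ m = 45.0 m/s:
V = [fR − √((fR)² − 4 fR V_g)]/2 = [45.0 − √(45.0² − 4×45.0×9)]/2 = 12.4 m/s
Supergeostrophic (V > V_g = 9 m/s), as expected around a high.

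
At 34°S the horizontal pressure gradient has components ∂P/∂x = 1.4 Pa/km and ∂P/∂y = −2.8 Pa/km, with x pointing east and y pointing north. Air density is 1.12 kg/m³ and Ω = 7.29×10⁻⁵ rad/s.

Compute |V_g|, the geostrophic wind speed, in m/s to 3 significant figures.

Coriolis parameter at 34°S:
f = 2Ω sin φ = 2 × 7.29×10⁻⁵ × sin 34° = 8.15×10⁻⁵ s⁻¹
In the Southern Hemisphere f is negative: f = −8.15×10⁻⁵ s⁻¹.
Component geostrophic relations (x east, y north):
u_g = −(1/(fρ)) ∂P/∂y,  v_g = (1/(fρ)) ∂P/∂x
u_g = −(−2.8×10⁻³)/(−8.15×10⁻⁵ × 1.12) = −30.7 m/s;  v_g = (1.4×10⁻³)/(−8.15×10⁻⁵ × 1.12) = −15.3 m/s
|V_g| = √(u_g² + v_g²) = 34.3 m/s

34.3 m/s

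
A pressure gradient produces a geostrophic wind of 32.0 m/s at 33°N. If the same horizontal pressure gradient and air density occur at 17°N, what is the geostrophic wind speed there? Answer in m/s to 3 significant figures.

59.6 m/s

With the same pressure gradient and density, V_g ∝ 1/f ∝ 1/sin φ.
V₂ = V₁ · sin φ₁ / sin φ₂ = 32.0 × sin 33° / sin 17°
V₂ = 32.0 × 0.5446/0.2924 = 59.6 m/s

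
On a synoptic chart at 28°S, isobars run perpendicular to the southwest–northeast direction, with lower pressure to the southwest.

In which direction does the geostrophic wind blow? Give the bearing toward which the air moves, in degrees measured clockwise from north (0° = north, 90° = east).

The pressure-gradient force points toward the southwest (bearing 225°).
Geostrophic balance: in the Southern Hemisphere the Coriolis force deflects motion to the left, so the geostrophic wind blows 90° to the left of the pressure-gradient force (low pressure on the right).
Rotating 225° by 90° counterclockwise gives 135° — the wind blows toward the southeast.

135°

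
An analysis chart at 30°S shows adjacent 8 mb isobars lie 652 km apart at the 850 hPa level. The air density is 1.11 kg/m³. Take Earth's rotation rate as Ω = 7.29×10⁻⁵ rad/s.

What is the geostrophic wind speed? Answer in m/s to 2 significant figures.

15 m/s

Coriolis parameter at 30°S:
f = 2Ω sin φ = 2 × 7.29×10⁻⁵ × sin 30° = 7.29×10⁻⁵ s⁻¹
Pressure gradient: |∂P/∂n| = 800 Pa / 652000 m = 1.23×10⁻³ Pa/m
Geostrophic balance (pressure-gradient force = Coriolis force):
V_g = (1/(fρ)) |∂P/∂n| = 1.23×10⁻³ / (7.29×10⁻⁵ × 1.11) = 15.2 m/s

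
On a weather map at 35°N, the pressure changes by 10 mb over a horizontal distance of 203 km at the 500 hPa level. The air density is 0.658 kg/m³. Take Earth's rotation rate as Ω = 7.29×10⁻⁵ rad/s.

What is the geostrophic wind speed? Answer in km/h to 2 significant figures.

320 km/h

Coriolis parameter at 35°N:
f = 2Ω sin φ = 2 × 7.29×10⁻⁵ × sin 35° = 8.36×10⁻⁵ s⁻¹
Pressure gradient: |∂P/∂n| = 1000 Pa / 203000 m = 4.93×10⁻³ Pa/m
Geostrophic balance (pressure-gradient force = Coriolis force):
V_g = (1/(fρ)) |∂P/∂n| = 4.93×10⁻³ / (8.36×10⁻⁵ × 0.658) = 89.5 m/s
Converting: 89.5 m/s × 3.6 = 320 km/h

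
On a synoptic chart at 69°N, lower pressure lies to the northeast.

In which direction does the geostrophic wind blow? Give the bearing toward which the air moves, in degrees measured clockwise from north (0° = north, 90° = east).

135°

The pressure-gradient force points toward the northeast (bearing 045°).
Geostrophic balance: in the Northern Hemisphere the Coriolis force deflects motion to the right, so the geostrophic wind blows 90° to the right of the pressure-gradient force (low pressure on the left).
Rotating 045° by 90° clockwise gives 135° — the wind blows toward the southeast.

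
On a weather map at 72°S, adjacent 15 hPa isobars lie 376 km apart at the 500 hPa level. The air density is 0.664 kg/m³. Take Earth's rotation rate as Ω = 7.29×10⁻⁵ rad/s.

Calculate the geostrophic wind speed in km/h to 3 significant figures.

Coriolis parameter at 72°S:
f = 2Ω sin φ = 2 × 7.29×10⁻⁵ × sin 72° = 1.39×10⁻⁴ s⁻¹
Pressure gradient: |∂P/∂n| = 1500 Pa / 376000 m = 3.99×10⁻³ Pa/m
Geostrophic balance (pressure-gradient force = Coriolis force):
V_g = (1/(fρ)) |∂P/∂n| = 3.99×10⁻³ / (1.39×10⁻⁴ × 0.664) = 43.3 m/s
Converting: 43.3 m/s × 3.6 = 156 km/h

156 km/h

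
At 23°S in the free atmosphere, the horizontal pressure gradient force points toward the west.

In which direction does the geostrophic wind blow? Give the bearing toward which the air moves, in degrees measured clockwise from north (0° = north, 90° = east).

180°

The pressure-gradient force points toward the west (bearing 270°).
Geostrophic balance: in the Southern Hemisphere the Coriolis force deflects motion to the left, so the geostrophic wind blows 90° to the left of the pressure-gradient force (low pressure on the right).
Rotating 270° by 90° counterclockwise gives 180° — the wind blows toward the south.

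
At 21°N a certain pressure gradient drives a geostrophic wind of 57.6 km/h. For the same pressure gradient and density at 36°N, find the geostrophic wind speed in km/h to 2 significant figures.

35 km/h

With the same pressure gradient and density, V_g ∝ 1/f ∝ 1/sin φ.
V₂ = V₁ · sin φ₁ / sin φ₂ = 57.6 × sin 21° / sin 36°
V₂ = 57.6 × 0.3584/0.5878 = 35 km/h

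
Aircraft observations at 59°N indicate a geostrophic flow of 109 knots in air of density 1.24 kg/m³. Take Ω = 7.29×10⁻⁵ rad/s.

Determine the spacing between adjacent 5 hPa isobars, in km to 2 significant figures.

Coriolis parameter at 59°N:
f = 2Ω sin φ = 2 × 7.29×10⁻⁵ × sin 59° = 1.25×10⁻⁴ s⁻¹
Wind speed in SI: 109 knots = 56.1 m/s
Geostrophic balance rearranged: |∂P/∂n| = f ρ V_g
|∂P/∂n| = 1.25×10⁻⁴ × 1.24 × 56.1 = 8.69×10⁻³ Pa/m
Isobar spacing: Δn = ΔP/|∂P/∂n| = 500 Pa / 8.69×10⁻³ Pa/m = 57539 m ≈ 58 km

58 km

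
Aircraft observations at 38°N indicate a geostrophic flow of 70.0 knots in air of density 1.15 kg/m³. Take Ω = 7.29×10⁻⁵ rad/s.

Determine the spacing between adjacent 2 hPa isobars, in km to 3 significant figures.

53.8 km

Coriolis parameter at 38°N:
f = 2Ω sin φ = 2 × 7.29×10⁻⁵ × sin 38° = 8.98×10⁻⁵ s⁻¹
Wind speed in SI: 70.0 knots = 36.0 m/s
Geostrophic balance rearranged: |∂P/∂n| = f ρ V_g
|∂P/∂n| = 8.98×10⁻⁵ × 1.15 × 36.0 = 3.72×10⁻³ Pa/m
Isobar spacing: Δn = ΔP/|∂P/∂n| = 200 Pa / 3.72×10⁻³ Pa/m = 53802 m ≈ 53.8 km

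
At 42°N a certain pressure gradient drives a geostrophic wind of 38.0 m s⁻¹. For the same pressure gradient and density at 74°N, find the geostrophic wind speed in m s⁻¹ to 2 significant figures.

26 m s⁻¹

With the same pressure gradient and density, V_g ∝ 1/f ∝ 1/sin φ.
V₂ = V₁ · sin φ₁ / sin φ₂ = 38.0 × sin 42° / sin 74°
V₂ = 38.0 × 0.6691/0.9613 = 26 m s⁻¹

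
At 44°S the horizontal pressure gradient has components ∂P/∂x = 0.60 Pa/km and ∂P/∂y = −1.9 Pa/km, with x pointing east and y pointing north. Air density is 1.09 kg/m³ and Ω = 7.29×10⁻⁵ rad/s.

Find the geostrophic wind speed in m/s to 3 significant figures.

Coriolis parameter at 44°S:
f = 2Ω sin φ = 2 × 7.29×10⁻⁵ × sin 44° = 1.01×10⁻⁴ s⁻¹
In the Southern Hemisphere f is negative: f = −1.01×10⁻⁴ s⁻¹.
Component geostrophic relations (x east, y north):
u_g = −(1/(fρ)) ∂P/∂y,  v_g = (1/(fρ)) ∂P/∂x
u_g = −(−1.9×10⁻³)/(−1.01×10⁻⁴ × 1.09) = −17.2 m/s;  v_g = (0.60×10⁻³)/(−1.01×10⁻⁴ × 1.09) = −5.43 m/s
|V_g| = √(u_g² + v_g²) = 18.0 m/s

18.0 m/s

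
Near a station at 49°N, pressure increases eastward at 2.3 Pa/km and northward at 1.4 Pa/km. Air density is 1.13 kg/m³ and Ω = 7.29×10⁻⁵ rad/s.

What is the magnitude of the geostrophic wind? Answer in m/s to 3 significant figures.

Coriolis parameter at 49°N:
f = 2Ω sin φ = 2 × 7.29×10⁻⁵ × sin 49° = 1.10×10⁻⁴ s⁻¹
Component geostrophic relations (x east, y north):
u_g = −(1/(fρ)) ∂P/∂y,  v_g = (1/(fρ)) ∂P/∂x
u_g = −(1.4×10⁻³)/(1.10×10⁻⁴ × 1.13) = −11.3 m/s;  v_g = (2.3×10⁻³)/(1.10×10⁻⁴ × 1.13) = 18.5 m/s
|V_g| = √(u_g² + v_g²) = 21.7 m/s

21.7 m/s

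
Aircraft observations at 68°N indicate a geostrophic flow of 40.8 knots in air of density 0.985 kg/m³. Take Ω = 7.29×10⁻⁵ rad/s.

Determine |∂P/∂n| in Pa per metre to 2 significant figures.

Coriolis parameter at 68°N:
f = 2Ω sin φ = 2 × 7.29×10⁻⁵ × sin 68° = 1.35×10⁻⁴ s⁻¹
Wind speed in SI: 40.8 knots = 21.0 m/s
Geostrophic balance rearranged: |∂P/∂n| = f ρ V_g
|∂P/∂n| = 1.35×10⁻⁴ × 0.985 × 21.0 = 2.79×10⁻³ Pa/m

2.8×10⁻³ Pa/m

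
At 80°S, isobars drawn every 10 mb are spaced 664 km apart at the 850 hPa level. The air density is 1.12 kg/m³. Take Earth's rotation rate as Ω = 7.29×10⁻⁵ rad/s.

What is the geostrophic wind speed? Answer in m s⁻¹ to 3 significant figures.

Coriolis parameter at 80°S:
f = 2Ω sin φ = 2 × 7.29×10⁻⁵ × sin 80° = 1.44×10⁻⁴ s⁻¹
Pressure gradient: |∂P/∂n| = 1000 Pa / 664000 m = 1.51×10⁻³ Pa/m
Geostrophic balance (pressure-gradient force = Coriolis force):
V_g = (1/(fρ)) |∂P/∂n| = 1.51×10⁻³ / (1.44×10⁻⁴ × 1.12) = 9.36 m/s

9.36 m s⁻¹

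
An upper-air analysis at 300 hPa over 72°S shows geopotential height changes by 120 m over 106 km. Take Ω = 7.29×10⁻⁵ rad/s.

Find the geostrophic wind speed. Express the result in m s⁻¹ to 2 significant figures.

80 m s⁻¹

Coriolis parameter at 72°S:
f = 2Ω sin φ = 2 × 7.29×10⁻⁵ × sin 72° = 1.39×10⁻⁴ s⁻¹
Height gradient: |∂Z/∂n| = 120 m / 106000 m = 1.13×10⁻³
On a pressure surface, geostrophic balance gives V_g = (g/f)|∂Z/∂n|:
V_g = 9.81 × 1.13×10⁻³ / 1.39×10⁻⁴ = 80.1 m/s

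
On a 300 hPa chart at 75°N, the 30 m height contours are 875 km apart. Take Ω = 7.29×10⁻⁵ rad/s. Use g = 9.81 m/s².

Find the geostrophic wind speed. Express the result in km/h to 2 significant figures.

Coriolis parameter at 75°N:
f = 2Ω sin φ = 2 × 7.29×10⁻⁵ × sin 75° = 1.41×10⁻⁴ s⁻¹
Height gradient: |∂Z/∂n| = 30 m / 875000 m = 3.43×10⁻⁵
On a pressure surface, geostrophic balance gives V_g = (g/f)|∂Z/∂n|:
V_g = 9.81 × 3.43×10⁻⁵ / 1.41×10⁻⁴ = 2.39 m/s
Converting: 2.39 m/s × 3.6 = 8.6 km/h

8.6 km/h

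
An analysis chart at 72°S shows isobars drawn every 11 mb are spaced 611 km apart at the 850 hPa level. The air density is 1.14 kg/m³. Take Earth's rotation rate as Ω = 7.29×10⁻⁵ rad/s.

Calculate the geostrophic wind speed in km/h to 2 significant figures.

Coriolis parameter at 72°S:
f = 2Ω sin φ = 2 × 7.29×10⁻⁵ × sin 72° = 1.39×10⁻⁴ s⁻¹
Pressure gradient: |∂P/∂n| = 1100 Pa / 611000 m = 1.80×10⁻³ Pa/m
Geostrophic balance (pressure-gradient force = Coriolis force):
V_g = (1/(fρ)) |∂P/∂n| = 1.80×10⁻³ / (1.39×10⁻⁴ × 1.14) = 11.4 m/s
Converting: 11.4 m/s × 3.6 = 41 km/h

41 km/h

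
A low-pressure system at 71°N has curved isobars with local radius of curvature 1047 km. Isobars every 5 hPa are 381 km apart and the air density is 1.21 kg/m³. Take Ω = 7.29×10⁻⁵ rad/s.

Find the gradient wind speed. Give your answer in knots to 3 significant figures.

Coriolis parameter at 71°N:
f = 2Ω sin φ = 2 × 7.29×10⁻⁵ × sin 71° = 1.38×10⁻⁴ s⁻¹
Pressure gradient: |∂P/∂n| = 500 Pa / 381000 m = 1.31×10⁻³ Pa/m
Geostrophic speed: V_g = |∂P/∂n|/(fρ) = 1.31×10⁻³/(1.38×10⁻⁴ × 1.21) = 7.87 m/s
Around a low, centrifugal force acts outward with Coriolis, so pressure-gradient force balances both:
(1/ρ)|∂P/∂n| = fV + V²/R  →  V² + fR·V − fR·V_g = 0
With fR = 1.38×10⁻⁴ × 1047×10³ m = 144 m/s:
V = [−fR + √((fR)² + 4 fR V_g)]/2 = [−144 + √(144² + 4×144×7.87)]/2 = 7.48 m/s
Subgeostrophic (V < V_g = 7.87 m/s), as expected around a low.
Converting: 7.48 m/s × 1.944 = 14.5 knots

14.5 knots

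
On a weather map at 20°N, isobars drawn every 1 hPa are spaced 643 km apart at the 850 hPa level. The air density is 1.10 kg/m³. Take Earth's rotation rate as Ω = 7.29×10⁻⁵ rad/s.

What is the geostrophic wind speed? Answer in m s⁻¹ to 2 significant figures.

2.8 m s⁻¹

Coriolis parameter at 20°N:
f = 2Ω sin φ = 2 × 7.29×10⁻⁵ × sin 20° = 4.99×10⁻⁵ s⁻¹
Pressure gradient: |∂P/∂n| = 100 Pa / 643000 m = 1.56×10⁻⁴ Pa/m
Geostrophic balance (pressure-gradient force = Coriolis force):
V_g = (1/(fρ)) |∂P/∂n| = 1.56×10⁻⁴ / (4.99×10⁻⁵ × 1.10) = 2.84 m/s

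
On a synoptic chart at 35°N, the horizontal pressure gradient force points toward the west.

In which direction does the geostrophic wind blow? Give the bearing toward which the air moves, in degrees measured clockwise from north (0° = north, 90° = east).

The pressure-gradient force points toward the west (bearing 270°).
Geostrophic balance: in the Northern Hemisphere the Coriolis force deflects motion to the right, so the geostrophic wind blows 90° to the right of the pressure-gradient force (low pressure on the left).
Rotating 270° by 90° clockwise gives 000° — the wind blows toward the north.

000°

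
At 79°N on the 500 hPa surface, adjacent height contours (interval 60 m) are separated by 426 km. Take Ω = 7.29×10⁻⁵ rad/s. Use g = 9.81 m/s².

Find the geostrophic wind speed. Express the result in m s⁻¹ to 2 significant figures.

Coriolis parameter at 79°N:
f = 2Ω sin φ = 2 × 7.29×10⁻⁵ × sin 79° = 1.43×10⁻⁴ s⁻¹
Height gradient: |∂Z/∂n| = 60 m / 426000 m = 1.41×10⁻⁴
On a pressure surface, geostrophic balance gives V_g = (g/f)|∂Z/∂n|:
V_g = 9.81 × 1.41×10⁻⁴ / 1.43×10⁻⁴ = 9.65 m/s

9.7 m s⁻¹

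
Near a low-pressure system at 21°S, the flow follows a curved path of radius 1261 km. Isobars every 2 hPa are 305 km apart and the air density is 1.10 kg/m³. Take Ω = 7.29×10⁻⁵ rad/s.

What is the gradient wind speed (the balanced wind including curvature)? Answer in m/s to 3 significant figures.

Coriolis parameter at 21°S:
f = 2Ω sin φ = 2 × 7.29×10⁻⁵ × sin 21° = 5.23×10⁻⁵ s⁻¹
Pressure gradient: |∂P/∂n| = 200 Pa / 305000 m = 6.56×10⁻⁴ Pa/m
Geostrophic speed: V_g = |∂P/∂n|/(fρ) = 6.56×10⁻⁴/(5.23×10⁻⁵ × 1.10) = 11.4 m/s
Around a low, centrifugal force acts outward with Coriolis, so pressure-gradient force balances both:
(1/ρ)|∂P/∂n| = fV + V²/R  →  V² + fR·V − fR·V_g = 0
With fR = 5.23×10⁻⁵ × 1261×10³ m = 65.9 m/s:
V = [−fR + √((fR)² + 4 fR V_g)]/2 = [−65.9 + √(65.9² + 4×65.9×11.4)]/2 = 9.92 m/s
Subgeostrophic (V < V_g = 11.4 m/s), as expected around a low.

9.92 m/s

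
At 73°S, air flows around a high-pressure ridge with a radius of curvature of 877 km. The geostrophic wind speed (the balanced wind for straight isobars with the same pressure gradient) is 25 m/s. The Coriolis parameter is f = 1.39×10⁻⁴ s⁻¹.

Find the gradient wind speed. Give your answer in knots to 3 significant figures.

68.3 knots

Around a high, pressure-gradient force acts outward with centrifugal, so Coriolis balances both:
fV = (1/ρ)|∂P/∂n| + V²/R  →  V² − fR·V + fR·V_g = 0
With fR = 1.39×10⁻⁴ × 877×10³ m = 122 m/s:
V = [fR − √((fR)² − 4 fR V_g)]/2 = [122 − √(122² − 4×122×25)]/2 = 35.1 m/s
Supergeostrophic (V > V_g = 25 m/s), as expected around a high.
Converting: 35.1 m/s × 1.944 = 68.3 knots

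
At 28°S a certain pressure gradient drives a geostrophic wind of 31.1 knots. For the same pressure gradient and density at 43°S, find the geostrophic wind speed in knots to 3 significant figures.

21.4 knots

With the same pressure gradient and density, V_g ∝ 1/f ∝ 1/sin φ.
V₂ = V₁ · sin φ₁ / sin φ₂ = 31.1 × sin 28° / sin 43°
V₂ = 31.1 × 0.4695/0.6820 = 21.4 knots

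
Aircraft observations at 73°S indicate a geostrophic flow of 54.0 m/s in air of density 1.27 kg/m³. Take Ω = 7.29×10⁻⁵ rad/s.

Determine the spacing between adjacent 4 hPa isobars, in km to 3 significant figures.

41.8 km

Coriolis parameter at 73°S:
f = 2Ω sin φ = 2 × 7.29×10⁻⁵ × sin 73° = 1.39×10⁻⁴ s⁻¹
Geostrophic balance rearranged: |∂P/∂n| = f ρ V_g
|∂P/∂n| = 1.39×10⁻⁴ × 1.27 × 54.0 = 9.56×10⁻³ Pa/m
Isobar spacing: Δn = ΔP/|∂P/∂n| = 400 Pa / 9.56×10⁻³ Pa/m = 41832 m ≈ 41.8 km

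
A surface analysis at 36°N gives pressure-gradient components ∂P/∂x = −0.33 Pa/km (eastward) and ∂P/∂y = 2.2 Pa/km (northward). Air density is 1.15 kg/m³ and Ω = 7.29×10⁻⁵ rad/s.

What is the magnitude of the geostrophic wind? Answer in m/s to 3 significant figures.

22.6 m/s

Coriolis parameter at 36°N:
f = 2Ω sin φ = 2 × 7.29×10⁻⁵ × sin 36° = 8.57×10⁻⁵ s⁻¹
Component geostrophic relations (x east, y north):
u_g = −(1/(fρ)) ∂P/∂y,  v_g = (1/(fρ)) ∂P/∂x
u_g = −(2.2×10⁻³)/(8.57×10⁻⁵ × 1.15) = −22.3 m/s;  v_g = (−0.33×10⁻³)/(8.57×10⁻⁵ × 1.15) = −3.35 m/s
|V_g| = √(u_g² + v_g²) = 22.6 m/s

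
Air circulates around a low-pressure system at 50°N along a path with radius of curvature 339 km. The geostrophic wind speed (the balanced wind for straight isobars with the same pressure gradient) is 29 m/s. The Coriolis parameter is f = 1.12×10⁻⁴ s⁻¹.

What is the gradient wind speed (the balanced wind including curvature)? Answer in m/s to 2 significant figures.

Around a low, centrifugal force acts outward with Coriolis, so pressure-gradient force balances both:
(1/ρ)|∂P/∂n| = fV + V²/R  →  V² + fR·V − fR·V_g = 0
With fR = 1.12×10⁻⁴ × 339×10³ m = 38.0 m/s:
V = [−fR + √((fR)² + 4 fR V_g)]/2 = [−38.0 + √(38.0² + 4×38.0×29)]/2 = 19.2 m/s
Subgeostrophic (V < V_g = 29 m/s), as expected around a low.

19 m/s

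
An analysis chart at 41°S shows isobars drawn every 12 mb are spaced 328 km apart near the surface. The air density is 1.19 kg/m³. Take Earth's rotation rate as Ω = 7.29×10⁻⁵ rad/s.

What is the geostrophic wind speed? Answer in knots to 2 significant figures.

62 knots

Coriolis parameter at 41°S:
f = 2Ω sin φ = 2 × 7.29×10⁻⁵ × sin 41° = 9.57×10⁻⁵ s⁻¹
Pressure gradient: |∂P/∂n| = 1200 Pa / 328000 m = 3.66×10⁻³ Pa/m
Geostrophic balance (pressure-gradient force = Coriolis force):
V_g = (1/(fρ)) |∂P/∂n| = 3.66×10⁻³ / (9.57×10⁻⁵ × 1.19) = 32.1 m/s
Converting: 32.1 m/s × 1.944 = 62 knots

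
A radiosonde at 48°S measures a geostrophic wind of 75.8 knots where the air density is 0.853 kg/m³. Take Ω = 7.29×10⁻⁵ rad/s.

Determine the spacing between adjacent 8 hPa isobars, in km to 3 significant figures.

222 km

Coriolis parameter at 48°S:
f = 2Ω sin φ = 2 × 7.29×10⁻⁵ × sin 48° = 1.08×10⁻⁴ s⁻¹
Wind speed in SI: 75.8 knots = 39.0 m/s
Geostrophic balance rearranged: |∂P/∂n| = f ρ V_g
|∂P/∂n| = 1.08×10⁻⁴ × 0.853 × 39.0 = 3.60×10⁻³ Pa/m
Isobar spacing: Δn = ΔP/|∂P/∂n| = 800 Pa / 3.60×10⁻³ Pa/m = 221974 m ≈ 222 km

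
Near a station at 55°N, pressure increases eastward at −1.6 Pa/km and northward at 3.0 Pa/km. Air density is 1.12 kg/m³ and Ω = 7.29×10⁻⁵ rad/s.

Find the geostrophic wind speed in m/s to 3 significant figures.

25.4 m/s

Coriolis parameter at 55°N:
f = 2Ω sin φ = 2 × 7.29×10⁻⁵ × sin 55° = 1.19×10⁻⁴ s⁻¹
Component geostrophic relations (x east, y north):
u_g = −(1/(fρ)) ∂P/∂y,  v_g = (1/(fρ)) ∂P/∂x
u_g = −(3.0×10⁻³)/(1.19×10⁻⁴ × 1.12) = −22.4 m/s;  v_g = (−1.6×10⁻³)/(1.19×10⁻⁴ × 1.12) = −12.0 m/s
|V_g| = √(u_g² + v_g²) = 25.4 m/s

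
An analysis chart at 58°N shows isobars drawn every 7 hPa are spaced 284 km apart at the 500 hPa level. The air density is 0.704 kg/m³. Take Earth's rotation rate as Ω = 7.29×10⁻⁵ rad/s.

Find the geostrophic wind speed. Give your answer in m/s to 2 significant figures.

Coriolis parameter at 58°N:
f = 2Ω sin φ = 2 × 7.29×10⁻⁵ × sin 58° = 1.24×10⁻⁴ s⁻¹
Pressure gradient: |∂P/∂n| = 700 Pa / 284000 m = 2.46×10⁻³ Pa/m
Geostrophic balance (pressure-gradient force = Coriolis force):
V_g = (1/(fρ)) |∂P/∂n| = 2.46×10⁻³ / (1.24×10⁻⁴ × 0.704) = 28.3 m/s

28 m/s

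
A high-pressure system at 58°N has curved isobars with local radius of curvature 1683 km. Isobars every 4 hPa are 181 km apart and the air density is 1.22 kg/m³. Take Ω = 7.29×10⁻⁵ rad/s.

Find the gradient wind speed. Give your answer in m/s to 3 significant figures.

15.9 m/s

Coriolis parameter at 58°N:
f = 2Ω sin φ = 2 × 7.29×10⁻⁵ × sin 58° = 1.24×10⁻⁴ s⁻¹
Pressure gradient: |∂P/∂n| = 400 Pa / 181000 m = 2.21×10⁻³ Pa/m
Geostrophic speed: V_g = |∂P/∂n|/(fρ) = 2.21×10⁻³/(1.24×10⁻⁴ × 1.22) = 14.7 m/s
Around a high, pressure-gradient force acts outward with centrifugal, so Coriolis balances both:
fV = (1/ρ)|∂P/∂n| + V²/R  →  V² − fR·V + fR·V_g = 0
With fR = 1.24×10⁻⁴ × 1683×10³ m = 208 m/s:
V = [fR − √((fR)² − 4 fR V_g)]/2 = [208 − √(208² − 4×208×14.7)]/2 = 15.9 m/s
Supergeostrophic (V > V_g = 14.7 m/s), as expected around a high.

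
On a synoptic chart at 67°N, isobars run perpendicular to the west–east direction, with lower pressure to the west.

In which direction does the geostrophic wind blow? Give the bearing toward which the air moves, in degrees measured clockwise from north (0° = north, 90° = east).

000°

The pressure-gradient force points toward the west (bearing 270°).
Geostrophic balance: in the Northern Hemisphere the Coriolis force deflects motion to the right, so the geostrophic wind blows 90° to the right of the pressure-gradient force (low pressure on the left).
Rotating 270° by 90° clockwise gives 000° — the wind blows toward the north.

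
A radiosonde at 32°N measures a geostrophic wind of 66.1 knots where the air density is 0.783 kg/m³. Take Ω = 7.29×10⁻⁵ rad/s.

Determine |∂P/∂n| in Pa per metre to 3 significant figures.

2.06×10⁻³ Pa/m

Coriolis parameter at 32°N:
f = 2Ω sin φ = 2 × 7.29×10⁻⁵ × sin 32° = 7.73×10⁻⁵ s⁻¹
Wind speed in SI: 66.1 knots = 34.0 m/s
Geostrophic balance rearranged: |∂P/∂n| = f ρ V_g
|∂P/∂n| = 7.73×10⁻⁵ × 0.783 × 34.0 = 2.06×10⁻³ Pa/m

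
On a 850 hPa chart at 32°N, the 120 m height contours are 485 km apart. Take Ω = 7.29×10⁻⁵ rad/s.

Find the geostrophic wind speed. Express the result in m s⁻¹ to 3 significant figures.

Coriolis parameter at 32°N:
f = 2Ω sin φ = 2 × 7.29×10⁻⁵ × sin 32° = 7.73×10⁻⁵ s⁻¹
Height gradient: |∂Z/∂n| = 120 m / 485000 m = 2.47×10⁻⁴
On a pressure surface, geostrophic balance gives V_g = (g/f)|∂Z/∂n|:
V_g = 9.81 × 2.47×10⁻⁴ / 7.73×10⁻⁵ = 31.4 m/s

31.4 m s⁻¹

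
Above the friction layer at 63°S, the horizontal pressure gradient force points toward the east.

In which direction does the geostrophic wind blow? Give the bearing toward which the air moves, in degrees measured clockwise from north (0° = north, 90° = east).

The pressure-gradient force points toward the east (bearing 090°).
Geostrophic balance: in the Southern Hemisphere the Coriolis force deflects motion to the left, so the geostrophic wind blows 90° to the left of the pressure-gradient force (low pressure on the right).
Rotating 090° by 90° counterclockwise gives 000° — the wind blows toward the north.

000°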